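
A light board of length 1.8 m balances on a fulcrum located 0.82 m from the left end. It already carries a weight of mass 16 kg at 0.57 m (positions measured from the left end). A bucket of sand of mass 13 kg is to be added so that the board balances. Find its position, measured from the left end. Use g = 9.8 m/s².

Choose the fulcrum (at 0.82 m from the left end) as the axis so the support reaction has zero arm there.
Weight: 16 × 9.8 = 156.8 N down at 0.57 m → arm 0.25 m, τ = 156.8 × 0.25 = 39.2 N·m counterclockwise.
Net moment of existing loads = 39.2 N·m counterclockwise.
The bucket of sand weighs 13 × 9.8 = 127.4 N and must supply an equal clockwise moment, so its lever arm about the fulcrum is 39.2 / 127.4 = 0.308 m.
That puts it at 0.82 + 0.308 = 1.13 m from the left end.

x ≈ 1.13 m from the left end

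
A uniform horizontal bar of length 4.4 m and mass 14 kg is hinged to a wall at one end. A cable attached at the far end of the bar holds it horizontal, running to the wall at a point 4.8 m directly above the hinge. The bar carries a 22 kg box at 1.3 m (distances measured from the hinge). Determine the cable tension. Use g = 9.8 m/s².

T ≈ 179 N

Sum moments about the hinge (the unknown hinge reaction has zero arm there).
Beam weight: 14 × 9.8 = 137.2 N down at 2.2 m → arm 2.2 m, τ = 137.2 × 2.2 = 301.8 N·m clockwise.
Box: 22 × 9.8 = 215.6 N down at 1.3 m → arm 1.3 m, τ = 215.6 × 1.3 = 280.3 N·m clockwise.
Total clockwise load moment = 582.1 N·m.
The cable tension T acts at 4.4 m; only its component perpendicular to the bar, T sinθ, produces torque. sinθ = h/√(h²+d²) = 4.8/√(4.8²+4.4²) = 0.7372.
Στ = 0 ⇒ T × 4.4 × 0.7372 = 582.1 ⇒ T = 582.1 / 3.244 = 179 N.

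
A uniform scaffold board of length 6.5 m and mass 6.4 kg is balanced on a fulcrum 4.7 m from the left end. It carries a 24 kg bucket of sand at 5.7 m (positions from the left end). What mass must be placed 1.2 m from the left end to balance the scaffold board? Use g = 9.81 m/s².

m ≈ 4.21 kg

Sum moments about the fulcrum (at 4.7 m from the left end) (the support reaction has zero arm there).
Beam weight: 6.4 × 9.81 = 62.78 N down at 3.25 m → arm 1.45 m, τ = 62.78 × 1.45 = 91.03 N·m counterclockwise.
Bucket of sand: 24 × 9.81 = 235.4 N down at 5.7 m → arm 1 m, τ = 235.4 × 1 = 235.4 N·m clockwise.
Net moment of known loads = 144.4 N·m clockwise.
An unknown mass m at 1.2 m has arm 3.5 m; its moment is m·g·3.5 counterclockwise.
For rotational equilibrium, m × 9.81 × 3.5 = 144.4, so m = 144.4 / (9.81 × 3.5) = 4.21 kg.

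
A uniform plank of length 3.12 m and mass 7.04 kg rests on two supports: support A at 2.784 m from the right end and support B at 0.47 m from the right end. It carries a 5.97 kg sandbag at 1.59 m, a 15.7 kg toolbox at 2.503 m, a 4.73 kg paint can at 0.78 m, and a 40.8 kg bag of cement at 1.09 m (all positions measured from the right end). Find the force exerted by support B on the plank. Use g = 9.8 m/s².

R_B ≈ 418 N

Sum moments about support A (its reaction then has zero moment arm).
Beam weight: 7.04 × 9.8 = 68.99 N down at 1.56 m → arm 1.224 m, τ = 68.99 × 1.224 = 84.44 N·m clockwise.
Sandbag: 5.97 × 9.8 = 58.51 N down at 1.59 m → arm 1.194 m, τ = 58.51 × 1.194 = 69.86 N·m clockwise.
Toolbox: 15.7 × 9.8 = 153.9 N down at 2.503 m → arm 0.281 m, τ = 153.9 × 0.281 = 43.25 N·m clockwise.
Paint can: 4.73 × 9.8 = 46.35 N down at 0.78 m → arm 2.004 m, τ = 46.35 × 2.004 = 92.89 N·m clockwise.
Bag of cement: 40.8 × 9.8 = 399.8 N down at 1.09 m → arm 1.694 m, τ = 399.8 × 1.694 = 677.3 N·m clockwise.
Net load moment about support A = 967.7 N·m clockwise.
Reaction R at support B is upward at 0.47 m, arm 2.314 m → moment R × 2.314 counterclockwise.
For rotational equilibrium, R × 2.314 = 967.7, so R = 418 N.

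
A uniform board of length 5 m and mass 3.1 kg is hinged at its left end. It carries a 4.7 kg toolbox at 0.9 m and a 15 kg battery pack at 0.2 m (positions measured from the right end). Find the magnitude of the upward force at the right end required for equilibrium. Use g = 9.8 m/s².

F ≈ 194 N

Taking torques about the left end:
Beam weight: 3.1 × 9.8 = 30.38 N down at 2.5 m → arm 2.5 m, τ = 30.38 × 2.5 = 75.95 N·m clockwise.
Toolbox: 4.7 × 9.8 = 46.06 N down at 0.9 m → arm 4.1 m, τ = 46.06 × 4.1 = 188.8 N·m clockwise.
Battery pack: 15 × 9.8 = 147 N down at 0.2 m → arm 4.8 m, τ = 147 × 4.8 = 705.6 N·m clockwise.
Net moment of the loads = 970.4 N·m clockwise.
The upward force F acts at the right end, arm 5 m, giving F × 5 counterclockwise.
Setting net torque to zero: F × 5 = 970.4 → F = 970.4 / 5 = 194 N.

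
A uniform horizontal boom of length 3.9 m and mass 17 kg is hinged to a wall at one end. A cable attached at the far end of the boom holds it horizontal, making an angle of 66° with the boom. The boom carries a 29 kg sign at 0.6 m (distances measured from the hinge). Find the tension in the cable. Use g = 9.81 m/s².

Take moments about the hinge.
Beam weight: 17 × 9.81 = 166.8 N down at 1.95 m → arm 1.95 m, τ = 166.8 × 1.95 = 325.3 N·m clockwise.
Sign: 29 × 9.81 = 284.5 N down at 0.6 m → arm 0.6 m, τ = 284.5 × 0.6 = 170.7 N·m clockwise.
Total clockwise load moment = 496 N·m.
The cable tension T acts at 3.9 m; only its component perpendicular to the boom, T sinθ, produces torque. sin 66° = 0.9135.
For rotational equilibrium, T × 3.9 × 0.9135 = 496, so T = 496 / 3.563 = 139 N.

T ≈ 139 N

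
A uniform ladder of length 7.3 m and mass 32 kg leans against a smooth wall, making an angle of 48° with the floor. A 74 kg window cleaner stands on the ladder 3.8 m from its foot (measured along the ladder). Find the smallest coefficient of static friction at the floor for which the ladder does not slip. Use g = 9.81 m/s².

μ_min ≈ 0.463

Take moments about the foot of the ladder.
Ladder weight 32×9.81 = 313.9 N acts at 3.65 m along the ladder; its horizontal arm is 3.65·cos48° = 2.442 m → τ = 766.5 N·m clockwise.
Window cleaner: 74×9.81 = 725.9 N at 3.8 m → arm 2.543 m → τ = 1846 N·m clockwise.
Wall normal N acts horizontally at the top; its moment arm is the height L sinθ = 7.3·sin48° = 5.425 m, counterclockwise.
Setting net torque to zero: N × 5.425 = 2612 → N = 481.5 N.
ΣFx = 0 ⇒ f = N_wall = 481.5 N. ΣFy = 0 ⇒ N_floor = 1040 N.
μ_min = f / N_floor = 481.5 / 1040 = 0.463.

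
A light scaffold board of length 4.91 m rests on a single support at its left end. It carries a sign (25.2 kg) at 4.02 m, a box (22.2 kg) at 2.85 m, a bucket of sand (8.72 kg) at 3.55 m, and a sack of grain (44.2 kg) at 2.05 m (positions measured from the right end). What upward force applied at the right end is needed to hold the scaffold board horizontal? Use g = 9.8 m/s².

Taking torques about the left end:
Sign: 25.2 × 9.8 = 247 N down at 4.02 m → arm 0.89 m, τ = 247 × 0.89 = 219.8 N·m clockwise.
Box: 22.2 × 9.8 = 217.6 N down at 2.85 m → arm 2.06 m, τ = 217.6 × 2.06 = 448.3 N·m clockwise.
Bucket of sand: 8.72 × 9.8 = 85.46 N down at 3.55 m → arm 1.36 m, τ = 85.46 × 1.36 = 116.2 N·m clockwise.
Sack of grain: 44.2 × 9.8 = 433.2 N down at 2.05 m → arm 2.86 m, τ = 433.2 × 2.86 = 1239 N·m clockwise.
Net moment of the loads = 2023 N·m clockwise.
The upward force F acts at the right end, arm 4.91 m, giving F × 4.91 counterclockwise.
Setting net torque to zero: F × 4.91 = 2023 → F = 2023 / 4.91 = 412 N.

F ≈ 412 N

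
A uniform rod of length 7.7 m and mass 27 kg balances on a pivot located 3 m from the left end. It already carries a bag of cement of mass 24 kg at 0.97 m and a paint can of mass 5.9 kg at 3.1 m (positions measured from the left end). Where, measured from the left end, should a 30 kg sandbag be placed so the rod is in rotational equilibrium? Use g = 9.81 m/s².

Choose the pivot (at 3 m from the left end) as the axis so the support reaction has zero arm there.
Beam weight: 27 × 9.81 = 264.9 N down at 3.85 m → arm 0.85 m, τ = 264.9 × 0.85 = 225.2 N·m clockwise.
Bag of cement: 24 × 9.81 = 235.4 N down at 0.97 m → arm 2.03 m, τ = 235.4 × 2.03 = 477.9 N·m counterclockwise.
Paint can: 5.9 × 9.81 = 57.88 N down at 3.1 m → arm 0.1 m, τ = 57.88 × 0.1 = 5.788 N·m clockwise.
Net moment of existing loads = 246.9 N·m counterclockwise.
The sandbag weighs 30 × 9.81 = 294.3 N and must supply an equal clockwise moment, so its lever arm about the pivot is 246.9 / 294.3 = 0.839 m.
That puts it at 3 + 0.839 = 3.84 m from the left end.

x ≈ 3.84 m from the left end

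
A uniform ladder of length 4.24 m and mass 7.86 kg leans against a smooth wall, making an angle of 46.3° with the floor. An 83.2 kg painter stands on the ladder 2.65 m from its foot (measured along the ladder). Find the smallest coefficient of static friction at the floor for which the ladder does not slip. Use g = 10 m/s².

Sum moments about the foot of the ladder (the floor normal and friction both act there and drop out).
Ladder weight 7.86×10 = 78.6 N acts at 2.12 m along the ladder; its horizontal arm is 2.12·cos46.3° = 1.465 m → τ = 115.1 N·m clockwise.
Painter: 83.2×10 = 832 N at 2.65 m → arm 1.831 m → τ = 1523 N·m clockwise.
Wall normal N acts horizontally at the top; its moment arm is the height L sinθ = 4.24·sin46.3° = 3.065 m, counterclockwise.
Balancing moments: N × 3.065 = 1638, giving N = 534.4 N.
ΣFx = 0 ⇒ f = N_wall = 534.4 N. ΣFy = 0 ⇒ N_floor = 910.6 N.
μ_min = f / N_floor = 534.4 / 910.6 = 0.587.

μ_min ≈ 0.587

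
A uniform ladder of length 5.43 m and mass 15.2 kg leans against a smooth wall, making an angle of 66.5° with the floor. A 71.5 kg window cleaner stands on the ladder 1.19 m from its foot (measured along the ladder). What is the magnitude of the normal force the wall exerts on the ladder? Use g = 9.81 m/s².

About the foot of the ladder:
Ladder weight 15.2×9.81 = 149.1 N acts at 2.715 m along the ladder; its horizontal arm is 2.715·cos66.5° = 1.083 m → τ = 161.5 N·m clockwise.
Window cleaner: 71.5×9.81 = 701.4 N at 1.19 m → arm 0.4745 m → τ = 332.8 N·m clockwise.
Wall normal N acts horizontally at the top; its moment arm is the height L sinθ = 5.43·sin66.5° = 4.98 m, counterclockwise.
Στ = 0 ⇒ N × 4.98 = 494.3 ⇒ N = 99.3 N.

N_wall ≈ 99.3 N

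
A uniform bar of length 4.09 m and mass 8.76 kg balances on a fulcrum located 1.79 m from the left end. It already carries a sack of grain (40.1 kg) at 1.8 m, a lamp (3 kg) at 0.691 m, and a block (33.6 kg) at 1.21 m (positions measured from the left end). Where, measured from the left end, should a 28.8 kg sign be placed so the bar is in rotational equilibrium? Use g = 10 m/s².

Sum moments about the fulcrum (at 1.79 m from the left end) (the support reaction has zero arm there).
Beam weight: 8.76 × 10 = 87.6 N down at 2.045 m → arm 0.255 m, τ = 87.6 × 0.255 = 22.34 N·m clockwise.
Sack of grain: 40.1 × 10 = 401 N down at 1.8 m → arm 0.01 m, τ = 401 × 0.01 = 4.01 N·m clockwise.
Lamp: 3 × 10 = 30 N down at 0.691 m → arm 1.099 m, τ = 30 × 1.099 = 32.97 N·m counterclockwise.
Block: 33.6 × 10 = 336 N down at 1.21 m → arm 0.58 m, τ = 336 × 0.58 = 194.9 N·m counterclockwise.
Net moment of existing loads = 201.5 N·m counterclockwise.
The sign weighs 28.8 × 10 = 288 N and must supply an equal clockwise moment, so its lever arm about the fulcrum is 201.5 / 288 = 0.7 m.
That puts it at 1.79 + 0.7 = 2.49 m from the left end.

x ≈ 2.49 m from the left end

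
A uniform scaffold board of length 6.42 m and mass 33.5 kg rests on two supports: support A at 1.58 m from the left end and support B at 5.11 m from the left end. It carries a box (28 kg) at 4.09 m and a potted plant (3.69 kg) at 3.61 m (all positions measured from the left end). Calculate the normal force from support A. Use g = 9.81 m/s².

R_A ≈ 272 N

Sum moments about support B (its reaction then has zero moment arm).
Beam weight: 33.5 × 9.81 = 328.6 N down at 3.21 m → arm 1.9 m, τ = 328.6 × 1.9 = 624.3 N·m counterclockwise.
Box: 28 × 9.81 = 274.7 N down at 4.09 m → arm 1.02 m, τ = 274.7 × 1.02 = 280.2 N·m counterclockwise.
Potted plant: 3.69 × 9.81 = 36.2 N down at 3.61 m → arm 1.5 m, τ = 36.2 × 1.5 = 54.3 N·m counterclockwise.
Net load moment about support B = 958.8 N·m counterclockwise.
Reaction R at support A is upward at 1.58 m, arm 3.53 m → moment R × 3.53 clockwise.
Setting net torque to zero: R × 3.53 = 958.8 → R = 272 N.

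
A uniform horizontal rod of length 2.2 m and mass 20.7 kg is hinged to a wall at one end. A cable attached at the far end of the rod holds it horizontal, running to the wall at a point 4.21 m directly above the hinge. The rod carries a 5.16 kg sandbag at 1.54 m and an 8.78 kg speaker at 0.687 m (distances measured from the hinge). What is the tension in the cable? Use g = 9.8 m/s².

T ≈ 185 N

Taking torques about the hinge:
Beam weight: 20.7 × 9.8 = 202.9 N down at 1.1 m → arm 1.1 m, τ = 202.9 × 1.1 = 223.2 N·m clockwise.
Sandbag: 5.16 × 9.8 = 50.57 N down at 1.54 m → arm 1.54 m, τ = 50.57 × 1.54 = 77.88 N·m clockwise.
Speaker: 8.78 × 9.8 = 86.04 N down at 0.687 m → arm 0.687 m, τ = 86.04 × 0.687 = 59.11 N·m clockwise.
Total clockwise load moment = 360.2 N·m.
The cable tension T acts at 2.2 m; only its component perpendicular to the rod, T sinθ, produces torque. sinθ = h/√(h²+d²) = 4.21/√(4.21²+2.2²) = 0.8863.
Setting net torque to zero: T × 2.2 × 0.8863 = 360.2 → T = 360.2 / 1.95 = 185 N.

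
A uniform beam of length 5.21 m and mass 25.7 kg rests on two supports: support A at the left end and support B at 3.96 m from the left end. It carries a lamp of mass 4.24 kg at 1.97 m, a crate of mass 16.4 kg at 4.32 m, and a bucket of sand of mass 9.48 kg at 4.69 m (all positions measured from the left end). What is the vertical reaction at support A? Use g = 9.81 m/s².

Choose support B as the axis so its reaction then has zero moment arm.
Beam weight: 25.7 × 9.81 = 252.1 N down at 2.605 m → arm 1.355 m, τ = 252.1 × 1.355 = 341.6 N·m counterclockwise.
Lamp: 4.24 × 9.81 = 41.59 N down at 1.97 m → arm 1.99 m, τ = 41.59 × 1.99 = 82.76 N·m counterclockwise.
Crate: 16.4 × 9.81 = 160.9 N down at 4.32 m → arm 0.36 m, τ = 160.9 × 0.36 = 57.92 N·m clockwise.
Bucket of sand: 9.48 × 9.81 = 93 N down at 4.69 m → arm 0.73 m, τ = 93 × 0.73 = 67.89 N·m clockwise.
Net load moment about support B = 298.6 N·m counterclockwise.
Reaction R at support A is upward at 0 m, arm 3.96 m → moment R × 3.96 clockwise.
Στ = 0 ⇒ R × 3.96 = 298.6 ⇒ R = 75.4 N.

R_A ≈ 75.4 N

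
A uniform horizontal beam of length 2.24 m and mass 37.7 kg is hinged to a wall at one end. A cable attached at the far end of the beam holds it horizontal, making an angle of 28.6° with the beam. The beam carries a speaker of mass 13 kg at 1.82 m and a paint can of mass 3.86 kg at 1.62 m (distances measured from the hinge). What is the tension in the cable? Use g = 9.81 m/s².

About the hinge:
Beam weight: 37.7 × 9.81 = 369.8 N down at 1.12 m → arm 1.12 m, τ = 369.8 × 1.12 = 414.2 N·m clockwise.
Speaker: 13 × 9.81 = 127.5 N down at 1.82 m → arm 1.82 m, τ = 127.5 × 1.82 = 232.1 N·m clockwise.
Paint can: 3.86 × 9.81 = 37.87 N down at 1.62 m → arm 1.62 m, τ = 37.87 × 1.62 = 61.35 N·m clockwise.
Total clockwise load moment = 707.6 N·m.
The cable tension T acts at 2.24 m; only its component perpendicular to the beam, T sinθ, produces torque. sin 28.6° = 0.4787.
For rotational equilibrium, T × 2.24 × 0.4787 = 707.6, so T = 707.6 / 1.072 = 660 N.

T ≈ 660 N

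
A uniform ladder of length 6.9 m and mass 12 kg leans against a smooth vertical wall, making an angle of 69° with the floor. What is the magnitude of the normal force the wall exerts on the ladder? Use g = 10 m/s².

N_wall ≈ 23 N

Taking torques about the foot of the ladder:
Ladder weight 12×10 = 120 N acts at 3.45 m along the ladder; its horizontal arm is 3.45·cos69° = 1.236 m → τ = 148.3 N·m clockwise.
Wall normal N acts horizontally at the top; its moment arm is the height L sinθ = 6.9·sin69° = 6.442 m, counterclockwise.
Balancing moments: N × 6.442 = 148.3, giving N = 23 N.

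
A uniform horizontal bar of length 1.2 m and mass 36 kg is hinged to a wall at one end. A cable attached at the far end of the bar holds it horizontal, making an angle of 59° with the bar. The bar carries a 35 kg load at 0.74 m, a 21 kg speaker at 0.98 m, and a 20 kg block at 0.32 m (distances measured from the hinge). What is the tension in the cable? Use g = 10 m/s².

Taking torques about the hinge:
Beam weight: 36 × 10 = 360 N down at 0.6 m → arm 0.6 m, τ = 360 × 0.6 = 216 N·m clockwise.
Load: 35 × 10 = 350 N down at 0.74 m → arm 0.74 m, τ = 350 × 0.74 = 259 N·m clockwise.
Speaker: 21 × 10 = 210 N down at 0.98 m → arm 0.98 m, τ = 210 × 0.98 = 205.8 N·m clockwise.
Block: 20 × 10 = 200 N down at 0.32 m → arm 0.32 m, τ = 200 × 0.32 = 64 N·m clockwise.
Total clockwise load moment = 744.8 N·m.
The cable tension T acts at 1.2 m; only its component perpendicular to the bar, T sinθ, produces torque. sin 59° = 0.8572.
Balancing moments: T × 1.2 × 0.8572 = 744.8, giving T = 744.8 / 1.029 = 724 N.

T ≈ 724 N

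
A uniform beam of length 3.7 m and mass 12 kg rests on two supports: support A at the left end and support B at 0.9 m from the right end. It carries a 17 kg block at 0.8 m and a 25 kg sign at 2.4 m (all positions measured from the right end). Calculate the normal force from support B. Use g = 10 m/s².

Taking torques about support A:
Beam weight: 12 × 10 = 120 N down at 1.85 m → arm 1.85 m, τ = 120 × 1.85 = 222 N·m clockwise.
Block: 17 × 10 = 170 N down at 0.8 m → arm 2.9 m, τ = 170 × 2.9 = 493 N·m clockwise.
Sign: 25 × 10 = 250 N down at 2.4 m → arm 1.3 m, τ = 250 × 1.3 = 325 N·m clockwise.
Net load moment about support A = 1040 N·m clockwise.
Reaction R at support B is upward at 0.9 m, arm 2.8 m → moment R × 2.8 counterclockwise.
Setting net torque to zero: R × 2.8 = 1040 → R = 371 N.

R_B ≈ 371 N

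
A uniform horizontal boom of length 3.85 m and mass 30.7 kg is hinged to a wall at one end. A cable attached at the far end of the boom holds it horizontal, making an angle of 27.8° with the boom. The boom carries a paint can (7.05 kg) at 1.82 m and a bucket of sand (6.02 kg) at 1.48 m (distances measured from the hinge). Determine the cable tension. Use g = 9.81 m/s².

About the hinge:
Beam weight: 30.7 × 9.81 = 301.2 N down at 1.925 m → arm 1.925 m, τ = 301.2 × 1.925 = 579.8 N·m clockwise.
Paint can: 7.05 × 9.81 = 69.16 N down at 1.82 m → arm 1.82 m, τ = 69.16 × 1.82 = 125.9 N·m clockwise.
Bucket of sand: 6.02 × 9.81 = 59.06 N down at 1.48 m → arm 1.48 m, τ = 59.06 × 1.48 = 87.41 N·m clockwise.
Total clockwise load moment = 793.1 N·m.
The cable tension T acts at 3.85 m; only its component perpendicular to the boom, T sinθ, produces torque. sin 27.8° = 0.4664.
For rotational equilibrium, T × 3.85 × 0.4664 = 793.1, so T = 793.1 / 1.796 = 442 N.

T ≈ 442 N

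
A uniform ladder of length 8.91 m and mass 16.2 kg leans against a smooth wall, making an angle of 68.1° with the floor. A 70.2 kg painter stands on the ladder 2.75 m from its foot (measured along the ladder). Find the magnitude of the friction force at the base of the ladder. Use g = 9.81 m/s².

About the foot of the ladder:
Ladder weight 16.2×9.81 = 158.9 N acts at 4.455 m along the ladder; its horizontal arm is 4.455·cos68.1° = 1.662 m → τ = 264.1 N·m clockwise.
Painter: 70.2×9.81 = 688.7 N at 2.75 m → arm 1.026 m → τ = 706.6 N·m clockwise.
Wall normal N acts horizontally at the top; its moment arm is the height L sinθ = 8.91·sin68.1° = 8.267 m, counterclockwise.
For rotational equilibrium, N × 8.267 = 970.7, so N = 117 N.
ΣFx = 0: friction at the foot balances the wall's push, so f = N_wall = 117 N.

f ≈ 117 N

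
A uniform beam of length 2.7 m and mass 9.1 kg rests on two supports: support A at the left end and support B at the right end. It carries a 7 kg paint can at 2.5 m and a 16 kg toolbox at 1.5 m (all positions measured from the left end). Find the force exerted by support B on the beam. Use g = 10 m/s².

Choose support A as the axis so its reaction then has zero moment arm.
Beam weight: 9.1 × 10 = 91 N down at 1.35 m → arm 1.35 m, τ = 91 × 1.35 = 122.9 N·m clockwise.
Paint can: 7 × 10 = 70 N down at 2.5 m → arm 2.5 m, τ = 70 × 2.5 = 175 N·m clockwise.
Toolbox: 16 × 10 = 160 N down at 1.5 m → arm 1.5 m, τ = 160 × 1.5 = 240 N·m clockwise.
Net load moment about support A = 537.9 N·m clockwise.
Reaction R at support B is upward at 2.7 m, arm 2.7 m → moment R × 2.7 counterclockwise.
Στ = 0 ⇒ R × 2.7 = 537.9 ⇒ R = 199 N.

R_B ≈ 199 N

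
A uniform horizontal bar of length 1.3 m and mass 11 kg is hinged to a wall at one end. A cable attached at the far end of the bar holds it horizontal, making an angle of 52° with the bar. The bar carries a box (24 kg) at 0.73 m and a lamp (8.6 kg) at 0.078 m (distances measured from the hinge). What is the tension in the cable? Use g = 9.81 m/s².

T ≈ 243 N

Taking torques about the hinge:
Beam weight: 11 × 9.81 = 107.9 N down at 0.65 m → arm 0.65 m, τ = 107.9 × 0.65 = 70.14 N·m clockwise.
Box: 24 × 9.81 = 235.4 N down at 0.73 m → arm 0.73 m, τ = 235.4 × 0.73 = 171.8 N·m clockwise.
Lamp: 8.6 × 9.81 = 84.37 N down at 0.078 m → arm 0.078 m, τ = 84.37 × 0.078 = 6.581 N·m clockwise.
Total clockwise load moment = 248.5 N·m.
The cable tension T acts at 1.3 m; only its component perpendicular to the bar, T sinθ, produces torque. sin 52° = 0.788.
Balancing moments: T × 1.3 × 0.788 = 248.5, giving T = 248.5 / 1.024 = 243 N.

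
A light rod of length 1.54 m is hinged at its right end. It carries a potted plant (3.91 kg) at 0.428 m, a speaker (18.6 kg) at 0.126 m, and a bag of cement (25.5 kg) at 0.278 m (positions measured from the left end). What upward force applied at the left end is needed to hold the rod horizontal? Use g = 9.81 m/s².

F ≈ 400 N

About the right end:
Potted plant: 3.91 × 9.81 = 38.36 N down at 0.428 m → arm 1.112 m, τ = 38.36 × 1.112 = 42.66 N·m counterclockwise.
Speaker: 18.6 × 9.81 = 182.5 N down at 0.126 m → arm 1.414 m, τ = 182.5 × 1.414 = 258.1 N·m counterclockwise.
Bag of cement: 25.5 × 9.81 = 250.2 N down at 0.278 m → arm 1.262 m, τ = 250.2 × 1.262 = 315.8 N·m counterclockwise.
Net moment of the loads = 616.6 N·m counterclockwise.
The upward force F acts at the left end, arm 1.54 m, giving F × 1.54 clockwise.
Στ = 0 ⇒ F × 1.54 = 616.6 ⇒ F = 616.6 / 1.54 = 400 N.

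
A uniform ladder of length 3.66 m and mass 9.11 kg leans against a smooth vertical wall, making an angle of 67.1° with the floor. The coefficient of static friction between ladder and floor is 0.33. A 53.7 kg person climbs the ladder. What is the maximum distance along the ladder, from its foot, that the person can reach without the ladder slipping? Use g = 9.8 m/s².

About the foot of the ladder:
Ladder weight 9.11×9.8 = 89.28 N acts at 1.83 m along the ladder; its horizontal arm is 1.83·cos67.1° = 0.7121 m → τ = 63.58 N·m clockwise.
Person weight 53.7×9.8 = 526.3 N at distance d → arm d·cos67.1° → τ = 526.3·d·0.3891 clockwise.
Wall normal N at the top has arm L sinθ = 3.372 m counterclockwise, so Στ = 0 gives N·3.372 = 63.58 + 204.8·d.
ΣFy = 0 ⇒ N_floor = 615.6 N, so the maximum friction is μ_s·N_floor = 0.33×615.6 = 203.1 N. ΣFx = 0 ⇒ N_wall = f, so at the slipping point N = 203.1 N.
Substituting: 203.1×3.372 = 63.58 + 204.8·d ⇒ d = (684.9 − 63.58) / 204.8 = 3.03 m.

d ≈ 3.03 m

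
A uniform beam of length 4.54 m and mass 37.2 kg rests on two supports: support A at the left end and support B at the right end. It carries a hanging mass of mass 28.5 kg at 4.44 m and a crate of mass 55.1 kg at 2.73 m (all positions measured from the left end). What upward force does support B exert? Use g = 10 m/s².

R_B ≈ 796 N

Take moments about support A.
Beam weight: 37.2 × 10 = 372 N down at 2.27 m → arm 2.27 m, τ = 372 × 2.27 = 844.4 N·m clockwise.
Hanging mass: 28.5 × 10 = 285 N down at 4.44 m → arm 4.44 m, τ = 285 × 4.44 = 1265 N·m clockwise.
Crate: 55.1 × 10 = 551 N down at 2.73 m → arm 2.73 m, τ = 551 × 2.73 = 1504 N·m clockwise.
Net load moment about support A = 3613 N·m clockwise.
Reaction R at support B is upward at 4.54 m, arm 4.54 m → moment R × 4.54 counterclockwise.
Balancing moments: R × 4.54 = 3613, giving R = 796 N.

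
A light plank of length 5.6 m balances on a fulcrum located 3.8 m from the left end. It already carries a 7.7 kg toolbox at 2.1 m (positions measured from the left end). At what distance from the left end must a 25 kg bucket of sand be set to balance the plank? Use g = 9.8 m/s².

Choose the fulcrum (at 3.8 m from the left end) as the axis so the support reaction has zero arm there.
Toolbox: 7.7 × 9.8 = 75.46 N down at 2.1 m → arm 1.7 m, τ = 75.46 × 1.7 = 128.3 N·m counterclockwise.
Net moment of existing loads = 128.3 N·m counterclockwise.
The bucket of sand weighs 25 × 9.8 = 245 N and must supply an equal clockwise moment, so its lever arm about the fulcrum is 128.3 / 245 = 0.524 m.
That puts it at 3.8 + 0.524 = 4.32 m from the left end.

x ≈ 4.32 m from the left end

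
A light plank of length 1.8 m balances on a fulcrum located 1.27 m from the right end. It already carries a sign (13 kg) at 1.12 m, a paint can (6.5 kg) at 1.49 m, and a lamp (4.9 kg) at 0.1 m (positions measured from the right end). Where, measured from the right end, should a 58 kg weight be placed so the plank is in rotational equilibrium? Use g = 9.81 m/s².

Taking torques about the fulcrum (at 1.27 m from the right end):
Sign: 13 × 9.81 = 127.5 N down at 1.12 m → arm 0.15 m, τ = 127.5 × 0.15 = 19.12 N·m clockwise.
Paint can: 6.5 × 9.81 = 63.77 N down at 1.49 m → arm 0.22 m, τ = 63.77 × 0.22 = 14.03 N·m counterclockwise.
Lamp: 4.9 × 9.81 = 48.07 N down at 0.1 m → arm 1.17 m, τ = 48.07 × 1.17 = 56.24 N·m clockwise.
Net moment of existing loads = 61.33 N·m clockwise.
The weight weighs 58 × 9.81 = 569 N and must supply an equal counterclockwise moment, so its lever arm about the fulcrum is 61.33 / 569 = 0.108 m.
That puts it at 1.27 + 0.108 = 1.38 m from the right end.

x ≈ 1.38 m from the right end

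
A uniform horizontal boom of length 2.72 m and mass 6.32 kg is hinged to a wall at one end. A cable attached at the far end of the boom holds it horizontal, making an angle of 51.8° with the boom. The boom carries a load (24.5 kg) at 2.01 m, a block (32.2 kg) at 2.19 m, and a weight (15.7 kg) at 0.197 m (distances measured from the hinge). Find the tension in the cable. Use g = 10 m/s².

Choose the hinge as the axis so the unknown hinge reaction has zero arm there.
Beam weight: 6.32 × 10 = 63.2 N down at 1.36 m → arm 1.36 m, τ = 63.2 × 1.36 = 85.95 N·m clockwise.
Load: 24.5 × 10 = 245 N down at 2.01 m → arm 2.01 m, τ = 245 × 2.01 = 492.4 N·m clockwise.
Block: 32.2 × 10 = 322 N down at 2.19 m → arm 2.19 m, τ = 322 × 2.19 = 705.2 N·m clockwise.
Weight: 15.7 × 10 = 157 N down at 0.197 m → arm 0.197 m, τ = 157 × 0.197 = 30.93 N·m clockwise.
Total clockwise load moment = 1314 N·m.
The cable tension T acts at 2.72 m; only its component perpendicular to the boom, T sinθ, produces torque. sin 51.8° = 0.7859.
Balancing moments: T × 2.72 × 0.7859 = 1314, giving T = 1314 / 2.138 = 615 N.

T ≈ 615 N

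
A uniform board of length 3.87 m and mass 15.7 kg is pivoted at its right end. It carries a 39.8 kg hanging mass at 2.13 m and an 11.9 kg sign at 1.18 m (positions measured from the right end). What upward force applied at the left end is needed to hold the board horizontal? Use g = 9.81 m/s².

Choose the right end as the axis so the unknown pivot reaction has zero arm there.
Beam weight: 15.7 × 9.81 = 154 N down at 1.935 m → arm 1.935 m, τ = 154 × 1.935 = 298 N·m counterclockwise.
Hanging mass: 39.8 × 9.81 = 390.4 N down at 2.13 m → arm 2.13 m, τ = 390.4 × 2.13 = 831.6 N·m counterclockwise.
Sign: 11.9 × 9.81 = 116.7 N down at 1.18 m → arm 1.18 m, τ = 116.7 × 1.18 = 137.7 N·m counterclockwise.
Net moment of the loads = 1267 N·m counterclockwise.
The upward force F acts at the left end, arm 3.87 m, giving F × 3.87 clockwise.
For rotational equilibrium, F × 3.87 = 1267, so F = 1267 / 3.87 = 327 N.

F ≈ 327 N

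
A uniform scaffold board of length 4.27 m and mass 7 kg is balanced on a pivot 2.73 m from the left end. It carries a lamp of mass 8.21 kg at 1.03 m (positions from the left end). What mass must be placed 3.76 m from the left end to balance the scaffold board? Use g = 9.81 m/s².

About the pivot (at 2.73 m from the left end):
Beam weight: 7 × 9.81 = 68.67 N down at 2.135 m → arm 0.595 m, τ = 68.67 × 0.595 = 40.86 N·m counterclockwise.
Lamp: 8.21 × 9.81 = 80.54 N down at 1.03 m → arm 1.7 m, τ = 80.54 × 1.7 = 136.9 N·m counterclockwise.
Net moment of known loads = 177.8 N·m counterclockwise.
An unknown mass m at 3.76 m has arm 1.03 m; its moment is m·g·1.03 clockwise.
Στ = 0 ⇒ m × 9.81 × 1.03 = 177.8 ⇒ m = 177.8 / (9.81 × 1.03) = 17.6 kg.

m ≈ 17.6 kg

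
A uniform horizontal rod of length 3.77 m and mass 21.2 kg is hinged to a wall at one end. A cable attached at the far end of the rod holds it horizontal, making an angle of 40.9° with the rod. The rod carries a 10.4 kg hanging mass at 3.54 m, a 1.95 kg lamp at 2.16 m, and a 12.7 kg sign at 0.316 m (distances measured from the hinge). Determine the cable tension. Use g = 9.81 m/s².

T ≈ 338 N

About the hinge:
Beam weight: 21.2 × 9.81 = 208 N down at 1.885 m → arm 1.885 m, τ = 208 × 1.885 = 392.1 N·m clockwise.
Hanging mass: 10.4 × 9.81 = 102 N down at 3.54 m → arm 3.54 m, τ = 102 × 3.54 = 361.1 N·m clockwise.
Lamp: 1.95 × 9.81 = 19.13 N down at 2.16 m → arm 2.16 m, τ = 19.13 × 2.16 = 41.32 N·m clockwise.
Sign: 12.7 × 9.81 = 124.6 N down at 0.316 m → arm 0.316 m, τ = 124.6 × 0.316 = 39.37 N·m clockwise.
Total clockwise load moment = 833.9 N·m.
The cable tension T acts at 3.77 m; only its component perpendicular to the rod, T sinθ, produces torque. sin 40.9° = 0.6547.
For rotational equilibrium, T × 3.77 × 0.6547 = 833.9, so T = 833.9 / 2.468 = 338 N.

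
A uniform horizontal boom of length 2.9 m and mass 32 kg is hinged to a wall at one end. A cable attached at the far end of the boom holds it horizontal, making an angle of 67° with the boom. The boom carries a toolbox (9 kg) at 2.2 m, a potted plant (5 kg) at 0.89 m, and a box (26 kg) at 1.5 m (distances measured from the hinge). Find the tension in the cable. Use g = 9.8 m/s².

T ≈ 403 N

Take moments about the hinge.
Beam weight: 32 × 9.8 = 313.6 N down at 1.45 m → arm 1.45 m, τ = 313.6 × 1.45 = 454.7 N·m clockwise.
Toolbox: 9 × 9.8 = 88.2 N down at 2.2 m → arm 2.2 m, τ = 88.2 × 2.2 = 194 N·m clockwise.
Potted plant: 5 × 9.8 = 49 N down at 0.89 m → arm 0.89 m, τ = 49 × 0.89 = 43.61 N·m clockwise.
Box: 26 × 9.8 = 254.8 N down at 1.5 m → arm 1.5 m, τ = 254.8 × 1.5 = 382.2 N·m clockwise.
Total clockwise load moment = 1075 N·m.
The cable tension T acts at 2.9 m; only its component perpendicular to the boom, T sinθ, produces torque. sin 67° = 0.9205.
Στ = 0 ⇒ T × 2.9 × 0.9205 = 1075 ⇒ T = 1075 / 2.669 = 403 N.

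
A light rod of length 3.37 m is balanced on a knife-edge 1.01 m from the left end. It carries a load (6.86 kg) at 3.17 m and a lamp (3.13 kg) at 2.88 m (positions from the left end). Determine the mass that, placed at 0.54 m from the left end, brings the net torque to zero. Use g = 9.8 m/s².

m ≈ 44 kg

About the knife-edge (at 1.01 m from the left end):
Load: 6.86 × 9.8 = 67.23 N down at 3.17 m → arm 2.16 m, τ = 67.23 × 2.16 = 145.2 N·m clockwise.
Lamp: 3.13 × 9.8 = 30.67 N down at 2.88 m → arm 1.87 m, τ = 30.67 × 1.87 = 57.35 N·m clockwise.
Net moment of known loads = 202.5 N·m clockwise.
An unknown mass m at 0.54 m has arm 0.47 m; its moment is m·g·0.47 counterclockwise.
For rotational equilibrium, m × 9.8 × 0.47 = 202.5, so m = 202.5 / (9.8 × 0.47) = 44 kg.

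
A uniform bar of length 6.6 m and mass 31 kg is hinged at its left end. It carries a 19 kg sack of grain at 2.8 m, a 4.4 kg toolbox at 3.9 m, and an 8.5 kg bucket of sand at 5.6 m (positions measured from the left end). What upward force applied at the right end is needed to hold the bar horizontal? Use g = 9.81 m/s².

Take moments about the left end.
Beam weight: 31 × 9.81 = 304.1 N down at 3.3 m → arm 3.3 m, τ = 304.1 × 3.3 = 1004 N·m clockwise.
Sack of grain: 19 × 9.81 = 186.4 N down at 2.8 m → arm 2.8 m, τ = 186.4 × 2.8 = 521.9 N·m clockwise.
Toolbox: 4.4 × 9.81 = 43.16 N down at 3.9 m → arm 3.9 m, τ = 43.16 × 3.9 = 168.3 N·m clockwise.
Bucket of sand: 8.5 × 9.81 = 83.39 N down at 5.6 m → arm 5.6 m, τ = 83.39 × 5.6 = 467 N·m clockwise.
Net moment of the loads = 2161 N·m clockwise.
The upward force F acts at the right end, arm 6.6 m, giving F × 6.6 counterclockwise.
Setting net torque to zero: F × 6.6 = 2161 → F = 2161 / 6.6 = 327 N.

F ≈ 327 N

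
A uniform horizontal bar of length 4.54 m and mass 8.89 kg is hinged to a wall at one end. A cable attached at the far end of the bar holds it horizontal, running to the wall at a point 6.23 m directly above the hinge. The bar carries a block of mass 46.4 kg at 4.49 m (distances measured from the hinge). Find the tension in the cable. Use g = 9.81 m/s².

T ≈ 611 N

Choose the hinge as the axis so the unknown hinge reaction has zero arm there.
Beam weight: 8.89 × 9.81 = 87.21 N down at 2.27 m → arm 2.27 m, τ = 87.21 × 2.27 = 198 N·m clockwise.
Block: 46.4 × 9.81 = 455.2 N down at 4.49 m → arm 4.49 m, τ = 455.2 × 4.49 = 2044 N·m clockwise.
Total clockwise load moment = 2242 N·m.
The cable tension T acts at 4.54 m; only its component perpendicular to the bar, T sinθ, produces torque. sinθ = h/√(h²+d²) = 6.23/√(6.23²+4.54²) = 0.8082.
Balancing moments: T × 4.54 × 0.8082 = 2242, giving T = 2242 / 3.669 = 611 N.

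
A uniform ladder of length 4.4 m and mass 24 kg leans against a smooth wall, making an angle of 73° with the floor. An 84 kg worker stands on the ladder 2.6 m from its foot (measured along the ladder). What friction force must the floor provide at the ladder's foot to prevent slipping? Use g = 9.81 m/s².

Sum moments about the foot of the ladder (the floor normal and friction both act there and drop out).
Ladder weight 24×9.81 = 235.4 N acts at 2.2 m along the ladder; its horizontal arm is 2.2·cos73° = 0.6432 m → τ = 151.4 N·m clockwise.
Worker: 84×9.81 = 824 N at 2.6 m → arm 0.7602 m → τ = 626.4 N·m clockwise.
Wall normal N acts horizontally at the top; its moment arm is the height L sinθ = 4.4·sin73° = 4.208 m, counterclockwise.
Setting net torque to zero: N × 4.208 = 777.8 → N = 185 N.
ΣFx = 0: friction at the foot balances the wall's push, so f = N_wall = 185 N.

f ≈ 185 N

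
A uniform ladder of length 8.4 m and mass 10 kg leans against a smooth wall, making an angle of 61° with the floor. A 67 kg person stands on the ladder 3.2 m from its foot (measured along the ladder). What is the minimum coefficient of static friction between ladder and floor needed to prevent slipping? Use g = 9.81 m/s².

μ_min ≈ 0.22

Taking torques about the foot of the ladder:
Ladder weight 10×9.81 = 98.1 N acts at 4.2 m along the ladder; its horizontal arm is 4.2·cos61° = 2.036 m → τ = 199.7 N·m clockwise.
Person: 67×9.81 = 657.3 N at 3.2 m → arm 1.551 m → τ = 1019 N·m clockwise.
Wall normal N acts horizontally at the top; its moment arm is the height L sinθ = 8.4·sin61° = 7.347 m, counterclockwise.
Στ = 0 ⇒ N × 7.347 = 1219 ⇒ N = 165.9 N.
ΣFx = 0 ⇒ f = N_wall = 165.9 N. ΣFy = 0 ⇒ N_floor = 755.4 N.
μ_min = f / N_floor = 165.9 / 755.4 = 0.22.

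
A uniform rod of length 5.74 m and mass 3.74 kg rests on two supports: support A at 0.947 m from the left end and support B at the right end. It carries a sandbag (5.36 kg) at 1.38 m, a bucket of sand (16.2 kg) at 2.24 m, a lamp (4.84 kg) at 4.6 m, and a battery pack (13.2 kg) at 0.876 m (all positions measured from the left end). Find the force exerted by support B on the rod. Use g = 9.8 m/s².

About support A:
Beam weight: 3.74 × 9.8 = 36.65 N down at 2.87 m → arm 1.923 m, τ = 36.65 × 1.923 = 70.48 N·m clockwise.
Sandbag: 5.36 × 9.8 = 52.53 N down at 1.38 m → arm 0.433 m, τ = 52.53 × 0.433 = 22.75 N·m clockwise.
Bucket of sand: 16.2 × 9.8 = 158.8 N down at 2.24 m → arm 1.293 m, τ = 158.8 × 1.293 = 205.3 N·m clockwise.
Lamp: 4.84 × 9.8 = 47.43 N down at 4.6 m → arm 3.653 m, τ = 47.43 × 3.653 = 173.3 N·m clockwise.
Battery pack: 13.2 × 9.8 = 129.4 N down at 0.876 m → arm 0.071 m, τ = 129.4 × 0.071 = 9.187 N·m counterclockwise.
Net load moment about support A = 462.6 N·m clockwise.
Reaction R at support B is upward at 5.74 m, arm 4.793 m → moment R × 4.793 counterclockwise.
Setting net torque to zero: R × 4.793 = 462.6 → R = 96.5 N.

R_B ≈ 96.5 N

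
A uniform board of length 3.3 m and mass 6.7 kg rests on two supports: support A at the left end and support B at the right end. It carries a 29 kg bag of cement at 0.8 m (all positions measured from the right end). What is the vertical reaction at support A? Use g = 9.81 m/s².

R_A ≈ 102 N

Choose support B as the axis so its reaction then has zero moment arm.
Beam weight: 6.7 × 9.81 = 65.73 N down at 1.65 m → arm 1.65 m, τ = 65.73 × 1.65 = 108.5 N·m counterclockwise.
Bag of cement: 29 × 9.81 = 284.5 N down at 0.8 m → arm 0.8 m, τ = 284.5 × 0.8 = 227.6 N·m counterclockwise.
Net load moment about support B = 336.1 N·m counterclockwise.
Reaction R at support A is upward at 3.3 m, arm 3.3 m → moment R × 3.3 clockwise.
Setting net torque to zero: R × 3.3 = 336.1 → R = 102 N.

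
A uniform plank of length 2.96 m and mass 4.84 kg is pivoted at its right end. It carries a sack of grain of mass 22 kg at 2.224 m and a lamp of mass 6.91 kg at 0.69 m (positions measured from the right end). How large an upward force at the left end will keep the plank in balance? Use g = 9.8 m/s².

F ≈ 201 N

About the right end:
Beam weight: 4.84 × 9.8 = 47.43 N down at 1.48 m → arm 1.48 m, τ = 47.43 × 1.48 = 70.2 N·m counterclockwise.
Sack of grain: 22 × 9.8 = 215.6 N down at 2.224 m → arm 2.224 m, τ = 215.6 × 2.224 = 479.5 N·m counterclockwise.
Lamp: 6.91 × 9.8 = 67.72 N down at 0.69 m → arm 0.69 m, τ = 67.72 × 0.69 = 46.73 N·m counterclockwise.
Net moment of the loads = 596.4 N·m counterclockwise.
The upward force F acts at the left end, arm 2.96 m, giving F × 2.96 clockwise.
For rotational equilibrium, F × 2.96 = 596.4, so F = 596.4 / 2.96 = 201 N.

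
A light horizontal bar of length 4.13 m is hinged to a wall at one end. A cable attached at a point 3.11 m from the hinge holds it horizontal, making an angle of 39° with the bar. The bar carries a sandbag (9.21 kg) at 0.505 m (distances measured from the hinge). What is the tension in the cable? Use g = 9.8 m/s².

T ≈ 23.3 N

Choose the hinge as the axis so the unknown hinge reaction has zero arm there.
Sandbag: 9.21 × 9.8 = 90.26 N down at 0.505 m → arm 0.505 m, τ = 90.26 × 0.505 = 45.58 N·m clockwise.
Total clockwise load moment = 45.58 N·m.
The cable tension T acts at 3.11 m; only its component perpendicular to the bar, T sinθ, produces torque. sin 39° = 0.6293.
Balancing moments: T × 3.11 × 0.6293 = 45.58, giving T = 45.58 / 1.957 = 23.3 N.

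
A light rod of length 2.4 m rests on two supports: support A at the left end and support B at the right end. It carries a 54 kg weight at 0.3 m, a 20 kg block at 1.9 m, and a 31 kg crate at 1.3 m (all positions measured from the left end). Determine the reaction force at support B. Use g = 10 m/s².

Taking torques about support A:
Weight: 54 × 10 = 540 N down at 0.3 m → arm 0.3 m, τ = 540 × 0.3 = 162 N·m clockwise.
Block: 20 × 10 = 200 N down at 1.9 m → arm 1.9 m, τ = 200 × 1.9 = 380 N·m clockwise.
Crate: 31 × 10 = 310 N down at 1.3 m → arm 1.3 m, τ = 310 × 1.3 = 403 N·m clockwise.
Net load moment about support A = 945 N·m clockwise.
Reaction R at support B is upward at 2.4 m, arm 2.4 m → moment R × 2.4 counterclockwise.
For rotational equilibrium, R × 2.4 = 945, so R = 394 N.

R_B ≈ 394 N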